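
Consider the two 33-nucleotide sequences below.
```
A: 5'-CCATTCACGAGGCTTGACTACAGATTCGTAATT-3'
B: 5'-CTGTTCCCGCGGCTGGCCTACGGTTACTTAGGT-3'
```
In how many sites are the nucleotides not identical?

The sequences differ at sites 2, 3, 7, 10, 15, 17, 22, 24, 26, 28, 31, 32 (1-based) — 12 in total.

12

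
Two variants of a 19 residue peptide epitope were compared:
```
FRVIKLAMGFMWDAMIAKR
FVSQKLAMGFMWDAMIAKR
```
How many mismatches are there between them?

Comparing position by position, 3 residues differ: 2 (R/V), 3 (V/S), 4 (I/Q).

3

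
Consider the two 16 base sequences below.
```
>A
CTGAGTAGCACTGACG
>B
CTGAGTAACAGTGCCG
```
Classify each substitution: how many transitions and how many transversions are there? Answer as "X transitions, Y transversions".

1 transition, 2 transversions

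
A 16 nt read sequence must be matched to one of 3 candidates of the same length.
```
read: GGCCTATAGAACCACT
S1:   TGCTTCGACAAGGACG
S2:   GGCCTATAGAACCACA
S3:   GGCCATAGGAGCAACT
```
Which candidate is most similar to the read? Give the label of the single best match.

Hamming distances to read — S1: 8; S2: 1; S3: 6.
Smallest is S2 with 1 mismatch.

S2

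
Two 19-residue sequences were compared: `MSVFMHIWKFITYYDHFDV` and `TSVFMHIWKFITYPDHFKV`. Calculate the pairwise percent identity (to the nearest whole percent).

3 positions differ (1, 14, 18), so 16 of 19 match: 16/19 = 84.21%.

84%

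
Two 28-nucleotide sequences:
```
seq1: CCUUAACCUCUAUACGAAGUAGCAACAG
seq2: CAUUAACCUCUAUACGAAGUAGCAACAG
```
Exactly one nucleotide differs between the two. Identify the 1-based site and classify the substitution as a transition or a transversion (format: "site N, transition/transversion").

site 2, transversion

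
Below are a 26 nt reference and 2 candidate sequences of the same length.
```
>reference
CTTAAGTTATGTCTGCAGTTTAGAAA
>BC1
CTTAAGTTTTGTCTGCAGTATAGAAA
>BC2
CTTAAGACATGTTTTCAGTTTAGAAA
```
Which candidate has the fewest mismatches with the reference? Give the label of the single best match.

Hamming distances to reference — BC1: 2; BC2: 4.
Smallest is BC1 with 2 mismatches.

BC1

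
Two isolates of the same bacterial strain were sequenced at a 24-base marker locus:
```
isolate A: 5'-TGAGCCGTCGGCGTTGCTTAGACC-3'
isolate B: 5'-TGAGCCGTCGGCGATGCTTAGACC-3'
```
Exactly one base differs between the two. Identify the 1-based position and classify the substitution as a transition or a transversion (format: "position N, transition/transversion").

position 14, transversion

Position 14 changes T→A. T is a pyrimidine and A is a purine, so this is a transversion.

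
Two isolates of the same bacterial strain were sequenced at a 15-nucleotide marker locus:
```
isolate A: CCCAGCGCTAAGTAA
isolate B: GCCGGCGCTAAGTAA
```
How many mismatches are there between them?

2

Mismatches (1-based): position 1: C→G; position 4: A→G.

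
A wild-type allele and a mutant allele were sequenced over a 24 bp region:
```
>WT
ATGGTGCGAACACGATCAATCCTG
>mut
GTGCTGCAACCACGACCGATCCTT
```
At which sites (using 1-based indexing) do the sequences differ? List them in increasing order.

Scanning 1-based: 1: A/G; 4: G/C; 8: G/A; 10: A/C; 16: T/C; 18: A/G; 24: G/T.

1, 4, 8, 10, 16, 18, 24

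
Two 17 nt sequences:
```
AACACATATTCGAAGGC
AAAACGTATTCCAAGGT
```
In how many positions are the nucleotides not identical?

The sequences differ at positions 3, 6, 12, 17 (1-based) — 4 in total.

4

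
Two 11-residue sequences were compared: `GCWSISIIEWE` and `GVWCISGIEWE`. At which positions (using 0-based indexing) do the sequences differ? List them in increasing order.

Differences at position 1 (C→V), position 3 (S→C), position 6 (I→G).

1, 3, 6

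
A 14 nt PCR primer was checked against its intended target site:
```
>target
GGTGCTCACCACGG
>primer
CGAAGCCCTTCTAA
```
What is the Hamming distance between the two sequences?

Comparing position by position, 12 sites differ: 1 (G/C), 3 (T/A), 4 (G/A), 5 (C/G), 6 (T/C), 8 (A/C), 9 (C/T), 10 (C/T), 11 (A/C), 12 (C/T), 13 (G/A), 14 (G/A).

12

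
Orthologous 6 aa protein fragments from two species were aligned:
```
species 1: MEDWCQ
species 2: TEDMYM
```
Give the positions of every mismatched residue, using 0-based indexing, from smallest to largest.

Differences at position 0 (M→T), position 3 (W→M), position 4 (C→Y), position 5 (Q→M).

0, 3, 4, 5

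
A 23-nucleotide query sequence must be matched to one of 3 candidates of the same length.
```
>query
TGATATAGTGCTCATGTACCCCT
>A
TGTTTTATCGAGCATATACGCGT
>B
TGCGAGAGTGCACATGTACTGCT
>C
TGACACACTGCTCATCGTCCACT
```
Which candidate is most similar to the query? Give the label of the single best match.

B

A differs at 9 positions; B differs at 6 positions; C differs at 7 positions. The closest is B.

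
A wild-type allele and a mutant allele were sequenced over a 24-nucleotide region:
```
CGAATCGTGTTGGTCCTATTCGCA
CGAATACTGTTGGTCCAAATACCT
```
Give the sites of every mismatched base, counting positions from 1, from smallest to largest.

Differences at site 6 (C→A), site 7 (G→C), site 17 (T→A), site 19 (T→A), site 21 (C→A), site 22 (G→C), site 24 (A→T).

6, 7, 17, 19, 21, 22, 24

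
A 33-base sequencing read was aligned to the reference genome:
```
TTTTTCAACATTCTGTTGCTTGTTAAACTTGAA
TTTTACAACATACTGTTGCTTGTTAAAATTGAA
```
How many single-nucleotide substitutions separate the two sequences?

Comparing position by position, 3 positions differ: 5 (T/A), 12 (T/A), 28 (C/A).

3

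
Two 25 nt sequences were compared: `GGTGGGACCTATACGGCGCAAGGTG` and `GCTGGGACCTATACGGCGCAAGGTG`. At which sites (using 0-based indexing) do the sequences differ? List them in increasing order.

1

Scanning 0-based: 1: G/C.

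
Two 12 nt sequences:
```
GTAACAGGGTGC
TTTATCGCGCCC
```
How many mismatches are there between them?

The sequences differ at bases 1, 3, 5, 6, 8, 10, 11 (1-based) — 7 in total.

7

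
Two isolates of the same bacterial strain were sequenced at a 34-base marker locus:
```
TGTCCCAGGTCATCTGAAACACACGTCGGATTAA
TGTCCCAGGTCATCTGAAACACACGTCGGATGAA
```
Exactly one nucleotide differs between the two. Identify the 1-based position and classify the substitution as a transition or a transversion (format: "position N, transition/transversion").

Position 32 changes T→G. T is a pyrimidine and G is a purine, so this is a transversion.

position 32, transversion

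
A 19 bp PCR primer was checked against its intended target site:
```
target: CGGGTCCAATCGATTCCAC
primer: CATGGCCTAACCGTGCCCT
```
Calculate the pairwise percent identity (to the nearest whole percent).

47%

10 positions differ (2, 3, 5, 8, 10, 12, 13, 15, 18, 19), so 9 of 19 match: 9/19 = 47.37%.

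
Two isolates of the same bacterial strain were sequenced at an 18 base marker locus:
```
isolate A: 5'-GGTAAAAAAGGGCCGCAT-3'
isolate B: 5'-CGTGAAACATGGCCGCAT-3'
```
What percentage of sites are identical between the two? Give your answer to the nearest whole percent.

78%

4 positions differ (1, 4, 8, 10), so 14 of 18 match: 14/18 = 77.78%.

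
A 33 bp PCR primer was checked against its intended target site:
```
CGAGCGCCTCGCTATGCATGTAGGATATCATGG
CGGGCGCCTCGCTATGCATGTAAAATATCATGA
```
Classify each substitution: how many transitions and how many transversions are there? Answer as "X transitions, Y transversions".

4 transitions, 0 transversions

Transitions (purine↔purine or pyrimidine↔pyrimidine): 3 A→G, 23 G→A, 24 G→A, 33 G→A.
Transversions (purine↔pyrimidine): none.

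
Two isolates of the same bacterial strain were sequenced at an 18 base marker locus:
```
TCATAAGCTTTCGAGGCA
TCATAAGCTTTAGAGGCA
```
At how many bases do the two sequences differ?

1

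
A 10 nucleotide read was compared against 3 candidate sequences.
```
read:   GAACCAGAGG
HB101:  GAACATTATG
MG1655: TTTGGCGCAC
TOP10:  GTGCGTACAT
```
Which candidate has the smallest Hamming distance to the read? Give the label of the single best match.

HB101 differs at 4 positions; MG1655 differs at 9 positions; TOP10 differs at 8 positions. The closest is HB101.

HB101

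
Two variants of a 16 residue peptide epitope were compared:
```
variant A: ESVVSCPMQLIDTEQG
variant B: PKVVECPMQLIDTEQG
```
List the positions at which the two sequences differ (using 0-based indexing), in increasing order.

0, 1, 4

Scanning 0-based: 0: E/P; 1: S/K; 4: S/E.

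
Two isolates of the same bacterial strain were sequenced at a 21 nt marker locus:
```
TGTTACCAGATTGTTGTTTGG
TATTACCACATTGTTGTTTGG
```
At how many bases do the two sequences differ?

2

The sequences differ at bases 2, 9 (1-based) — 2 in total.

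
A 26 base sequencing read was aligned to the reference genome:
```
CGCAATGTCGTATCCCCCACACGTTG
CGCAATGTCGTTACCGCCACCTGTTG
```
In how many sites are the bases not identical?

5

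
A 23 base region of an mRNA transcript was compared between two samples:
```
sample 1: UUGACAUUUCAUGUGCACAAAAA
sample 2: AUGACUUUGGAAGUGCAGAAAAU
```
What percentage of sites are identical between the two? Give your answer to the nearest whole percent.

7 positions differ (1, 6, 9, 10, 12, 18, 23), so 16 of 23 match: 16/23 = 69.57%.

70%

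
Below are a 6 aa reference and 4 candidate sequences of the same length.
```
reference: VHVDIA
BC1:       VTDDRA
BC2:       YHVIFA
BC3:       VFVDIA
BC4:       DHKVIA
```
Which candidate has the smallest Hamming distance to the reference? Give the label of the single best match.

BC3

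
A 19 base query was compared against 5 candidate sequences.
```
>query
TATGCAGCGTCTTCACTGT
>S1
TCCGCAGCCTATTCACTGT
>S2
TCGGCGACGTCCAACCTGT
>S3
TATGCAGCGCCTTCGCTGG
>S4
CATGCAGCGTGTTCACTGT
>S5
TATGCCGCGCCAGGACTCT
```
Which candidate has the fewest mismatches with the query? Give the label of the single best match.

S4

S1 differs at 4 positions; S2 differs at 8 positions; S3 differs at 3 positions; S4 differs at 2 positions; S5 differs at 6 positions. The closest is S4.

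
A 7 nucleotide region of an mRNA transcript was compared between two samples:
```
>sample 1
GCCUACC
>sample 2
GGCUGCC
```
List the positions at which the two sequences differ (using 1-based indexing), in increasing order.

2, 5

Differences at position 2 (C→G), position 5 (A→G).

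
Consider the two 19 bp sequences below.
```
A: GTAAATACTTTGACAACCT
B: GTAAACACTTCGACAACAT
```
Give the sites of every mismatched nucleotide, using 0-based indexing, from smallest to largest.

5, 10, 17

Scanning 0-based: 5: T/C; 10: T/C; 17: C/A.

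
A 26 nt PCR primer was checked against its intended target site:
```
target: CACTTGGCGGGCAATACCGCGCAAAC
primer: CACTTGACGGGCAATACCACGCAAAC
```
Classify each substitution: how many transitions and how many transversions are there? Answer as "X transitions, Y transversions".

Transitions (purine↔purine or pyrimidine↔pyrimidine): 7 G→A, 19 G→A.
Transversions (purine↔pyrimidine): none.

2 transitions, 0 transversions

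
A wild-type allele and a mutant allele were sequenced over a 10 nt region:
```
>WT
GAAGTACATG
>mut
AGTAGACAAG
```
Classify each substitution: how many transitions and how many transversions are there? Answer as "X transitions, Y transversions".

3 transitions, 3 transversions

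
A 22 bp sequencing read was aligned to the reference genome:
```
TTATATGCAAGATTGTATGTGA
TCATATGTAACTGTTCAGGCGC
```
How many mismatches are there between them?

The sequences differ at sites 2, 8, 11, 12, 13, 15, 16, 18, 20, 22 (1-based) — 10 in total.

10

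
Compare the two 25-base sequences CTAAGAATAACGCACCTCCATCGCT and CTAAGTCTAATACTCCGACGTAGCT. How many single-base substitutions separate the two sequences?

Comparing position by position, 9 sites differ: 6 (A/T), 7 (A/C), 11 (C/T), 12 (G/A), 14 (A/T), 17 (T/G), 18 (C/A), 20 (A/G), 22 (C/A).

9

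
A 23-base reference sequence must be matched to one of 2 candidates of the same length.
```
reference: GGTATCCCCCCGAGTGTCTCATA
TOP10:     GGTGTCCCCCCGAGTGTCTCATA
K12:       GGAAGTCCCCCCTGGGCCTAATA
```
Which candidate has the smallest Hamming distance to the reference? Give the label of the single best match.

TOP10

Hamming distances to reference — TOP10: 1; K12: 8.
Smallest is TOP10 with 1 mismatch.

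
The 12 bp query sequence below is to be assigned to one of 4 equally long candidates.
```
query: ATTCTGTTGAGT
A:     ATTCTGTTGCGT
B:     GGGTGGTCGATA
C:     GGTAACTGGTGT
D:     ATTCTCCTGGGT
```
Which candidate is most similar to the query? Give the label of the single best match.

A

Hamming distances to query — A: 1; B: 8; C: 7; D: 3.
Smallest is A with 1 mismatch.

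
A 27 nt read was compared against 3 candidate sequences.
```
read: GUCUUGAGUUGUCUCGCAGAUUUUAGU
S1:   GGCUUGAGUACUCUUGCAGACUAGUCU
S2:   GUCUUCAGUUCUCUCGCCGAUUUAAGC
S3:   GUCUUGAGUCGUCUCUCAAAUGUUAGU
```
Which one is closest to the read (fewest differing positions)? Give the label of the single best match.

S3

S1 differs at 9 positions; S2 differs at 5 positions; S3 differs at 4 positions. The closest is S3.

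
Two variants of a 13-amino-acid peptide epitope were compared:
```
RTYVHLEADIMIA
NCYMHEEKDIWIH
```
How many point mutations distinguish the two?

Comparing position by position, 7 residues differ: 1 (R/N), 2 (T/C), 4 (V/M), 6 (L/E), 8 (A/K), 11 (M/W), 13 (A/H).

7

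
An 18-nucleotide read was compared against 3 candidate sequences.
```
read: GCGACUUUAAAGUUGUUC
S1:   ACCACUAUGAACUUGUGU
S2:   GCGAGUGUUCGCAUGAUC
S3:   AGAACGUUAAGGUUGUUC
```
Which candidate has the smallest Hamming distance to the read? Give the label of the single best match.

S3

S1 differs at 7 bases; S2 differs at 8 bases; S3 differs at 5 bases. The closest is S3.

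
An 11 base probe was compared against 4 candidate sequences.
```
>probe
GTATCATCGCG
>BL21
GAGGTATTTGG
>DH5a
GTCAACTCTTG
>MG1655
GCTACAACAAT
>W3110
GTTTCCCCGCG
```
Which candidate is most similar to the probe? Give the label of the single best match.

Hamming distances to probe — BL21: 7; DH5a: 6; MG1655: 7; W3110: 3.
Smallest is W3110 with 3 mismatches.

W3110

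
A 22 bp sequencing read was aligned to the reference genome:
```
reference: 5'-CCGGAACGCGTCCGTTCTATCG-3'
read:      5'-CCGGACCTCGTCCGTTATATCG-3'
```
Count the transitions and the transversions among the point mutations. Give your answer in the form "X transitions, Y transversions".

Mismatches (1-based):
position 6: A→C (purine→pyrimidine, transversion)
position 8: G→T (purine→pyrimidine, transversion)
position 17: C→A (pyrimidine→purine, transversion)

0 transitions, 3 transversions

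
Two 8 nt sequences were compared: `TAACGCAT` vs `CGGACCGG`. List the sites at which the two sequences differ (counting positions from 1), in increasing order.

Differences at site 1 (T→C), site 2 (A→G), site 3 (A→G), site 4 (C→A), site 5 (G→C), site 7 (A→G), site 8 (T→G).

1, 2, 3, 4, 5, 7, 8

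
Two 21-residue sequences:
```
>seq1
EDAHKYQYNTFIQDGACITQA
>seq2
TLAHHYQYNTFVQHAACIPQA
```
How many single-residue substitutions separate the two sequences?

7

Comparing position by position, 7 positions differ: 1 (E/T), 2 (D/L), 5 (K/H), 12 (I/V), 14 (D/H), 15 (G/A), 19 (T/P).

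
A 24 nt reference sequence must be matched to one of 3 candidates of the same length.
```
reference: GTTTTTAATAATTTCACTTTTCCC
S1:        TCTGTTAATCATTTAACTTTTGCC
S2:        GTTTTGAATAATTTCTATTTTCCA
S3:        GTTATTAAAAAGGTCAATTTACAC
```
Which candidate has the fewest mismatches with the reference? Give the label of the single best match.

S1 differs at 6 positions; S2 differs at 4 positions; S3 differs at 7 positions. The closest is S2.

S2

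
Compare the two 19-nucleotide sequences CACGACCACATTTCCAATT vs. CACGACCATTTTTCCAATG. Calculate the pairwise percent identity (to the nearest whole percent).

84%

3 positions differ (9, 10, 19), so 16 of 19 match: 16/19 = 84.21%.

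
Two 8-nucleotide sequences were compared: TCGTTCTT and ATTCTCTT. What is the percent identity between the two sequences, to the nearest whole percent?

50%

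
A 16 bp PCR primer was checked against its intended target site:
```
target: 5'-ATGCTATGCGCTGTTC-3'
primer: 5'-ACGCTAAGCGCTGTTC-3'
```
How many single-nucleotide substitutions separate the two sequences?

2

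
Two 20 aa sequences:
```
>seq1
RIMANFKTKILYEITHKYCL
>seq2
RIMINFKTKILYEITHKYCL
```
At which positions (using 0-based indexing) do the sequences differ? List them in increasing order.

Scanning 0-based: 3: A/I.

3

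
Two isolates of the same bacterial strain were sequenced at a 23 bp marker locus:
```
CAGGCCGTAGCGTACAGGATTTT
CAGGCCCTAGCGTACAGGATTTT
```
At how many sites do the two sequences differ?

1

Mismatches (1-based): site 7: G→C.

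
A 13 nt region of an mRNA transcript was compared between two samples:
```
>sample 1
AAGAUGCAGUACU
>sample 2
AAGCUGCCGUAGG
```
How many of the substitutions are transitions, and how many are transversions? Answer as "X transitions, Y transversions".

0 transitions, 4 transversions

Transitions (purine↔purine or pyrimidine↔pyrimidine): none.
Transversions (purine↔pyrimidine): 4 A→C, 8 A→C, 12 C→G, 13 U→G.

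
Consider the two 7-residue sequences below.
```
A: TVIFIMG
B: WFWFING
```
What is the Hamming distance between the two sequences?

Comparing position by position, 4 residues differ: 1 (T/W), 2 (V/F), 3 (I/W), 6 (M/N).

4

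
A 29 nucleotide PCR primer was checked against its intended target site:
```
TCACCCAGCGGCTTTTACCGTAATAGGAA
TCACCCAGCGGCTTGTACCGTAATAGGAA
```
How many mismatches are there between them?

Comparing position by position, 1 site differs: 15 (T/G).

1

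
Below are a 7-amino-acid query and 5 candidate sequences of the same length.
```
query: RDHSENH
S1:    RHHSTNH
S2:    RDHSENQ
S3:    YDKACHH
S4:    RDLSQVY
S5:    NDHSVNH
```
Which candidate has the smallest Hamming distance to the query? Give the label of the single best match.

S2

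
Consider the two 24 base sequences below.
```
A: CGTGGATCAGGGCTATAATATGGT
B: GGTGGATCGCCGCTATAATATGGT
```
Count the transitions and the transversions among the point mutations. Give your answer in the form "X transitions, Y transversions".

1 transition, 3 transversions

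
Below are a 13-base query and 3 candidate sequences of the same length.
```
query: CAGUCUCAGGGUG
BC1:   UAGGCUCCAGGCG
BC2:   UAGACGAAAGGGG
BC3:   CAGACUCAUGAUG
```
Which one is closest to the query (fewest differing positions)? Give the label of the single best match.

BC3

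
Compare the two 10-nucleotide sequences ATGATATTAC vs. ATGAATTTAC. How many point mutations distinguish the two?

2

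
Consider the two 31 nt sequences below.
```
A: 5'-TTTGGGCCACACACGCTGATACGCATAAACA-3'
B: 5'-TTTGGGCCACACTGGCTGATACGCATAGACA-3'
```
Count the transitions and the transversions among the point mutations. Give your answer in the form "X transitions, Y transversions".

Transitions (purine↔purine or pyrimidine↔pyrimidine): 28 A→G.
Transversions (purine↔pyrimidine): 13 A→T, 14 C→G.

1 transition, 2 transversions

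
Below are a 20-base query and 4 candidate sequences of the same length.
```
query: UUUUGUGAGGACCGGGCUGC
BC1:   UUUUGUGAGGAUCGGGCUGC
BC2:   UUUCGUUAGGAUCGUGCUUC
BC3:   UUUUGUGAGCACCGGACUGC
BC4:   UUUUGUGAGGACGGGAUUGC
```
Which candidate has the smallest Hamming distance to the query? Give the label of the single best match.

BC1

BC1 differs at 1 position; BC2 differs at 5 positions; BC3 differs at 2 positions; BC4 differs at 3 positions. The closest is BC1.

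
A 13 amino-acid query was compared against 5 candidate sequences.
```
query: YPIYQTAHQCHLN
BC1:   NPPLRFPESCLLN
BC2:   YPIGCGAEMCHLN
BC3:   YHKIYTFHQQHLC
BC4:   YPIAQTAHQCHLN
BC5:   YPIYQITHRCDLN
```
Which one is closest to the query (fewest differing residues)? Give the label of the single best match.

BC4

BC1 differs at 9 residues; BC2 differs at 5 residues; BC3 differs at 7 residues; BC4 differs at 1 residue; BC5 differs at 4 residues. The closest is BC4.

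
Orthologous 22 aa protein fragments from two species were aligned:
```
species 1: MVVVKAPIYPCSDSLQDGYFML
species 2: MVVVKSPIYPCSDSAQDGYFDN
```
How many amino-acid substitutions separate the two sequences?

Comparing position by position, 4 residues differ: 6 (A/S), 15 (L/A), 21 (M/D), 22 (L/N).

4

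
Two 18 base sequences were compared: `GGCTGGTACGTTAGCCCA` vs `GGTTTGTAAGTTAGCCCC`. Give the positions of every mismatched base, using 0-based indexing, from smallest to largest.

2, 4, 8, 17

Differences at position 2 (C→T), position 4 (G→T), position 8 (C→A), position 17 (A→C).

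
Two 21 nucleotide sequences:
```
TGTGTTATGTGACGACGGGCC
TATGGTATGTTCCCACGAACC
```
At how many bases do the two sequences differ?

7

Comparing position by position, 7 bases differ: 2 (G/A), 5 (T/G), 11 (G/T), 12 (A/C), 14 (G/C), 18 (G/A), 19 (G/A).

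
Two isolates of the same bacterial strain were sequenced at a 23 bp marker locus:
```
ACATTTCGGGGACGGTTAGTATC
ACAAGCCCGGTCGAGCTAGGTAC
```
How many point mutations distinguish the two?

12

Comparing position by position, 12 positions differ: 4 (T/A), 5 (T/G), 6 (T/C), 8 (G/C), 11 (G/T), 12 (A/C), 13 (C/G), 14 (G/A), 16 (T/C), 20 (T/G), 21 (A/T), 22 (T/A).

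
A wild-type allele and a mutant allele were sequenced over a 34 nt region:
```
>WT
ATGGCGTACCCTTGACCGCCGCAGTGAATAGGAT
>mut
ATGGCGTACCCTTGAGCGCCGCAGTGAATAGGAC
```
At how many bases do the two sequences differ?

2

The sequences differ at bases 16, 34 (1-based) — 2 in total.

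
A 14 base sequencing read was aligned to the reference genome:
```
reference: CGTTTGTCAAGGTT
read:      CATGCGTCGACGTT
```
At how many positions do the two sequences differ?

The sequences differ at positions 2, 4, 5, 9, 11 (1-based) — 5 in total.

5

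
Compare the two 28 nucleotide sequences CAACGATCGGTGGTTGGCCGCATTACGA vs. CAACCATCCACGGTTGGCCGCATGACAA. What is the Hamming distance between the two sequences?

6

Mismatches (1-based): site 5: G→C; site 9: G→C; site 10: G→A; site 11: T→C; site 24: T→G; site 27: G→A.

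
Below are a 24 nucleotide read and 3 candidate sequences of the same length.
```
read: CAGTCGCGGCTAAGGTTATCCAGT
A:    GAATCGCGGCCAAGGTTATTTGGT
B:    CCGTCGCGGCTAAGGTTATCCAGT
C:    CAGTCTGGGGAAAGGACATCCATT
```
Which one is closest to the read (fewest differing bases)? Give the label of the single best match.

B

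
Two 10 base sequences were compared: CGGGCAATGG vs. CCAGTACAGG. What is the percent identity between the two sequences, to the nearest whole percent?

5 positions differ (2, 3, 5, 7, 8), so 5 of 10 match: 5/10 = 50%.

50%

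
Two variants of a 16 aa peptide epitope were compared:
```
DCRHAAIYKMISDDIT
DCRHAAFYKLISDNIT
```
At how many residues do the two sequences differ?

3

Mismatches (1-based): residue 7: I→F; residue 10: M→L; residue 14: D→N.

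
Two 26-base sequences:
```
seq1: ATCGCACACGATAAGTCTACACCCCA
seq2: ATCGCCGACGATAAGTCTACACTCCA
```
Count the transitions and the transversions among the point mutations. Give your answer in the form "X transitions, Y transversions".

1 transition, 2 transversions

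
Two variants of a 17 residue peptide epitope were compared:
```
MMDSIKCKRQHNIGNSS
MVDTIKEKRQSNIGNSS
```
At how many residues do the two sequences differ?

4

The sequences differ at residues 2, 4, 7, 11 (1-based) — 4 in total.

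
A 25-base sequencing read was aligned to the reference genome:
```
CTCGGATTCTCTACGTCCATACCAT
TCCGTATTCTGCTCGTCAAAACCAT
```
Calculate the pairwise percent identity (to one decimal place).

68.0%

8 positions differ (1, 2, 5, 11, 12, 13, 18, 20), so 17 of 25 match: 17/25 = 68%.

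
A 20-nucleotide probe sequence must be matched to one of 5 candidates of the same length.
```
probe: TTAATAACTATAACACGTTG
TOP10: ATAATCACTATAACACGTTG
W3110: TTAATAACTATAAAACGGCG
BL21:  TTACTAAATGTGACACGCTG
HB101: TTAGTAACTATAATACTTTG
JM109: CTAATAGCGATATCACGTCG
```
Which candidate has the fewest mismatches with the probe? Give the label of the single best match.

Hamming distances to probe — TOP10: 2; W3110: 3; BL21: 5; HB101: 3; JM109: 5.
Smallest is TOP10 with 2 mismatches.

TOP10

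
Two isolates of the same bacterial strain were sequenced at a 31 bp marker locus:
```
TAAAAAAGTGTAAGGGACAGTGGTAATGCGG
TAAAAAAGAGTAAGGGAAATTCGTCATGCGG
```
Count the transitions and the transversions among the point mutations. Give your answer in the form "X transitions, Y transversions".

0 transitions, 5 transversions

Mismatches (1-based):
base 9: T→A (pyrimidine→purine, transversion)
base 18: C→A (pyrimidine→purine, transversion)
base 20: G→T (purine→pyrimidine, transversion)
base 22: G→C (purine→pyrimidine, transversion)
base 25: A→C (purine→pyrimidine, transversion)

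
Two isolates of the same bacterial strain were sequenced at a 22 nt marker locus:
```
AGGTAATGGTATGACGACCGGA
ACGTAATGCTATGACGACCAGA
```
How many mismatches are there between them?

3

Comparing position by position, 3 positions differ: 2 (G/C), 9 (G/C), 20 (G/A).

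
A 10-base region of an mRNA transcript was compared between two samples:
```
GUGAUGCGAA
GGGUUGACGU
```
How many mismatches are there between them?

6

Comparing position by position, 6 bases differ: 2 (U/G), 4 (A/U), 7 (C/A), 8 (G/C), 9 (A/G), 10 (A/U).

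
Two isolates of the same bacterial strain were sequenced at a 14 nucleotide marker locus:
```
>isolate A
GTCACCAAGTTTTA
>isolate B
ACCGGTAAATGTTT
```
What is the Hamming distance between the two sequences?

8

The sequences differ at positions 1, 2, 4, 5, 6, 9, 11, 14 (1-based) — 8 in total.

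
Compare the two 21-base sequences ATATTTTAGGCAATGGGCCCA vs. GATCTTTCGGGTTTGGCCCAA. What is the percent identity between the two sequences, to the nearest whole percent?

10 positions differ (1, 2, 3, 4, 8, 11, 12, 13, 17, 20), so 11 of 21 match: 11/21 = 52.38%.

52%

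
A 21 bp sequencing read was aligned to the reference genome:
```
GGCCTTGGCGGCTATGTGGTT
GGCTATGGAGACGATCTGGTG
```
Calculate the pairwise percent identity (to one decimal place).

66.7%

7 positions differ (4, 5, 9, 11, 13, 16, 21), so 14 of 21 match: 14/21 = 66.67%.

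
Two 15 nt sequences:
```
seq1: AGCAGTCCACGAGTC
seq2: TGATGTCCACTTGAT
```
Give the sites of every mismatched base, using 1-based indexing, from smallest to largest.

1, 3, 4, 11, 12, 14, 15

Differences at site 1 (A→T), site 3 (C→A), site 4 (A→T), site 11 (G→T), site 12 (A→T), site 14 (T→A), site 15 (C→T).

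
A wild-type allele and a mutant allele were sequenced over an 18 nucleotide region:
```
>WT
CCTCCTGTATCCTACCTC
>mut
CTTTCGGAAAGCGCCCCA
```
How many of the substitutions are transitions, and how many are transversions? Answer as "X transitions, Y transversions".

3 transitions, 7 transversions

Mismatches (1-based):
site 2: C→T (pyrimidine→pyrimidine, transition)
site 4: C→T (pyrimidine→pyrimidine, transition)
site 6: T→G (pyrimidine→purine, transversion)
site 8: T→A (pyrimidine→purine, transversion)
site 10: T→A (pyrimidine→purine, transversion)
site 11: C→G (pyrimidine→purine, transversion)
site 13: T→G (pyrimidine→purine, transversion)
site 14: A→C (purine→pyrimidine, transversion)
site 17: T→C (pyrimidine→pyrimidine, transition)
site 18: C→A (pyrimidine→purine, transversion)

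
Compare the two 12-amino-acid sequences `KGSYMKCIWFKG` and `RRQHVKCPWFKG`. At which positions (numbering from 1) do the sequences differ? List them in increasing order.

Differences at position 1 (K→R), position 2 (G→R), position 3 (S→Q), position 4 (Y→H), position 5 (M→V), position 8 (I→P).

1, 2, 3, 4, 5, 8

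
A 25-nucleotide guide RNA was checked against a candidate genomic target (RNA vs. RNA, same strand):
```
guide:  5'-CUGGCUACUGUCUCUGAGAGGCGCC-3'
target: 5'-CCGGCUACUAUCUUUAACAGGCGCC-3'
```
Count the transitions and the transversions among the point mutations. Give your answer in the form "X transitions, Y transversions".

Transitions (purine↔purine or pyrimidine↔pyrimidine): 2 U→C, 10 G→A, 14 C→U, 16 G→A.
Transversions (purine↔pyrimidine): 18 G→C.

4 transitions, 1 transversion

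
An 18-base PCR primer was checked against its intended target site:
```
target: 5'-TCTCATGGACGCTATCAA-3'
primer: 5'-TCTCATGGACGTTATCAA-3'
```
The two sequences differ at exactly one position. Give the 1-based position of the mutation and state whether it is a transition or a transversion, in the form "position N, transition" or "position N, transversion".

position 12, transition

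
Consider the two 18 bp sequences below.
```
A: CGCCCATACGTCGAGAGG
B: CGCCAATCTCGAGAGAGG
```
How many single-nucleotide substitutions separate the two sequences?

Mismatches (1-based): position 5: C→A; position 8: A→C; position 9: C→T; position 10: G→C; position 11: T→G; position 12: C→A.

6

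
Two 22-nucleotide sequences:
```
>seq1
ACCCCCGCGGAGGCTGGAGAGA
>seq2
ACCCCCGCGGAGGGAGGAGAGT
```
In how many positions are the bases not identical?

The sequences differ at positions 14, 15, 22 (1-based) — 3 in total.

3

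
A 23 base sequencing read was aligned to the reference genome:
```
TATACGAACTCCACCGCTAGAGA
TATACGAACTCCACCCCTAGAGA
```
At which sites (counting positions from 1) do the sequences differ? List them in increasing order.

Differences at site 16 (G→C).

16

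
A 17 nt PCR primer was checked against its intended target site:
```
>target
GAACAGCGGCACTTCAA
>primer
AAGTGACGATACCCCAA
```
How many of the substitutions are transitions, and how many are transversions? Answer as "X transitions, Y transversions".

Mismatches (1-based):
position 1: G→A (purine→purine, transition)
position 3: A→G (purine→purine, transition)
position 4: C→T (pyrimidine→pyrimidine, transition)
position 5: A→G (purine→purine, transition)
position 6: G→A (purine→purine, transition)
position 9: G→A (purine→purine, transition)
position 10: C→T (pyrimidine→pyrimidine, transition)
position 13: T→C (pyrimidine→pyrimidine, transition)
position 14: T→C (pyrimidine→pyrimidine, transition)

9 transitions, 0 transversions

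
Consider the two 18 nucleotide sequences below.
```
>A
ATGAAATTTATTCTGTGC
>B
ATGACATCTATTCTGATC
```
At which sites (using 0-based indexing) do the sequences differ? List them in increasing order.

4, 7, 15, 16

Scanning 0-based: 4: A/C; 7: T/C; 15: T/A; 16: G/T.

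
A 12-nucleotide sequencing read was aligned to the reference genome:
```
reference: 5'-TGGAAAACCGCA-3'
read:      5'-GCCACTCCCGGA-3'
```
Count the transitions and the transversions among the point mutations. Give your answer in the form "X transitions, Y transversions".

0 transitions, 7 transversions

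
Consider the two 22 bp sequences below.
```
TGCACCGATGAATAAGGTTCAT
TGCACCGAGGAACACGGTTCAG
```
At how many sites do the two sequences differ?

4

The sequences differ at sites 9, 13, 15, 22 (1-based) — 4 in total.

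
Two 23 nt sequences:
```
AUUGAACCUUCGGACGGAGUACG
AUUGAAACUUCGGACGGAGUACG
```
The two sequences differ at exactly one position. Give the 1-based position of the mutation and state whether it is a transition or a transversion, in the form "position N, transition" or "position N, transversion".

The sequences differ only at position 7: C→A (pyrimidine→purine), a transversion.

position 7, transversion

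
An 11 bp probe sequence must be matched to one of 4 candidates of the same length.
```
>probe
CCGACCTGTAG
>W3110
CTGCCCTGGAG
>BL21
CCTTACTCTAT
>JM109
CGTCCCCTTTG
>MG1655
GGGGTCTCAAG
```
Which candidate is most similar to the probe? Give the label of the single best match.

W3110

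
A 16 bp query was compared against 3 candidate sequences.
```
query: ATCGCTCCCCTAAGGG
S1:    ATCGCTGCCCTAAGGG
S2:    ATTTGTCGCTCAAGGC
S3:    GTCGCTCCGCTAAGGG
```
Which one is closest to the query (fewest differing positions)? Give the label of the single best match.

S1

S1 differs at 1 position; S2 differs at 7 positions; S3 differs at 2 positions. The closest is S1.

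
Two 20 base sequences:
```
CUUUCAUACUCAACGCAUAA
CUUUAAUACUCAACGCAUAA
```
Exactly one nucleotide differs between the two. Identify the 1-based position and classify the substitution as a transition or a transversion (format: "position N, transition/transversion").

Position 5 changes C→A. C is a pyrimidine and A is a purine, so this is a transversion.

position 5, transversion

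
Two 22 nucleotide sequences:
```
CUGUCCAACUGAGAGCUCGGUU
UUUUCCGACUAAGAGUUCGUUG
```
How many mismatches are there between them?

7

Comparing position by position, 7 positions differ: 1 (C/U), 3 (G/U), 7 (A/G), 11 (G/A), 16 (C/U), 20 (G/U), 22 (U/G).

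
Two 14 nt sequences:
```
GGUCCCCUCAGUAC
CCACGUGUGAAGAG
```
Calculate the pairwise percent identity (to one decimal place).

Mismatches at positions 1, 2, 3, 5, 6, 7, 9, 11, 12, 14 (1-based): 10 of 14.
Identical positions: 4/14 = 28.57% → 28.6%.

28.6%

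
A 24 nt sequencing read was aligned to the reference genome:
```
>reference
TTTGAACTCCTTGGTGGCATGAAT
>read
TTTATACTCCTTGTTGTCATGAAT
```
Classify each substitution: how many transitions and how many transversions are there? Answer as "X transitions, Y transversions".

Transitions (purine↔purine or pyrimidine↔pyrimidine): 4 G→A.
Transversions (purine↔pyrimidine): 5 A→T, 14 G→T, 17 G→T.

1 transition, 3 transversions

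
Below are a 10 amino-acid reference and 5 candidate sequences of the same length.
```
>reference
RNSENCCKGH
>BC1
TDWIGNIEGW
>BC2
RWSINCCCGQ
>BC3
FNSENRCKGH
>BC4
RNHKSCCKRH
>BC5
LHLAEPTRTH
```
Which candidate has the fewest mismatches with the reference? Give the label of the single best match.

BC1 differs at 9 residues; BC2 differs at 4 residues; BC3 differs at 2 residues; BC4 differs at 4 residues; BC5 differs at 9 residues. The closest is BC3.

BC3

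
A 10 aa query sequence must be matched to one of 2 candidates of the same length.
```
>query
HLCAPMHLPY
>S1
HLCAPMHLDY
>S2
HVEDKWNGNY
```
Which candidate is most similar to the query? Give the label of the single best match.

Hamming distances to query — S1: 1; S2: 8.
Smallest is S1 with 1 mismatch.

S1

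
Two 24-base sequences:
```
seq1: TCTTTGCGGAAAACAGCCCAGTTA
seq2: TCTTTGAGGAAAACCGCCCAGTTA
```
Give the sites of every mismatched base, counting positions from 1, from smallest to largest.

7, 15

Differences at site 7 (C→A), site 15 (A→C).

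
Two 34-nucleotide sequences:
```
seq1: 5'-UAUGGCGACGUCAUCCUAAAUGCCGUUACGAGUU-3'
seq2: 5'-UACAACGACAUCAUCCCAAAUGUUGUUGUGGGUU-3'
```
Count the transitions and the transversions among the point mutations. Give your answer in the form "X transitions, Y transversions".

10 transitions, 0 transversions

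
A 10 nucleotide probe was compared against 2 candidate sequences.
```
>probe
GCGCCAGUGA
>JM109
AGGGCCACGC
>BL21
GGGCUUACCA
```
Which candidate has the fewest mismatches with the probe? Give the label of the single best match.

Hamming distances to probe — JM109: 7; BL21: 6.
Smallest is BL21 with 6 mismatches.

BL21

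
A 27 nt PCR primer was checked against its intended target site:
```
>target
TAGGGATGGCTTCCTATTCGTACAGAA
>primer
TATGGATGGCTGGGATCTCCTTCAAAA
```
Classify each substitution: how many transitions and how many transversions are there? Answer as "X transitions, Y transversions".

2 transitions, 8 transversions

Mismatches (1-based):
site 3: G→T (purine→pyrimidine, transversion)
site 12: T→G (pyrimidine→purine, transversion)
site 13: C→G (pyrimidine→purine, transversion)
site 14: C→G (pyrimidine→purine, transversion)
site 15: T→A (pyrimidine→purine, transversion)
site 16: A→T (purine→pyrimidine, transversion)
site 17: T→C (pyrimidine→pyrimidine, transition)
site 20: G→C (purine→pyrimidine, transversion)
site 22: A→T (purine→pyrimidine, transversion)
site 25: G→A (purine→purine, transition)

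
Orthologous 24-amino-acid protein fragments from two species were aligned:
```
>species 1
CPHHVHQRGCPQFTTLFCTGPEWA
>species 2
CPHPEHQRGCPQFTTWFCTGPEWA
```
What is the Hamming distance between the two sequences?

3

Mismatches (1-based): residue 4: H→P; residue 5: V→E; residue 16: L→W.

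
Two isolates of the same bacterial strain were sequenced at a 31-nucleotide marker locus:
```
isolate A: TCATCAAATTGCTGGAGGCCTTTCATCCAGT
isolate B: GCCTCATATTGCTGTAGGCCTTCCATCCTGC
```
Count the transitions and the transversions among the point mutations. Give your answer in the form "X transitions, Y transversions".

2 transitions, 5 transversions

Mismatches (1-based):
base 1: T→G (pyrimidine→purine, transversion)
base 3: A→C (purine→pyrimidine, transversion)
base 7: A→T (purine→pyrimidine, transversion)
base 15: G→T (purine→pyrimidine, transversion)
base 23: T→C (pyrimidine→pyrimidine, transition)
base 29: A→T (purine→pyrimidine, transversion)
base 31: T→C (pyrimidine→pyrimidine, transition)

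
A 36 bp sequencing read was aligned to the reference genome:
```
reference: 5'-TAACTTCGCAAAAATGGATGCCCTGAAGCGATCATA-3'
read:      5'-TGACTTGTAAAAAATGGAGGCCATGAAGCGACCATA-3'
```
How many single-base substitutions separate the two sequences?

7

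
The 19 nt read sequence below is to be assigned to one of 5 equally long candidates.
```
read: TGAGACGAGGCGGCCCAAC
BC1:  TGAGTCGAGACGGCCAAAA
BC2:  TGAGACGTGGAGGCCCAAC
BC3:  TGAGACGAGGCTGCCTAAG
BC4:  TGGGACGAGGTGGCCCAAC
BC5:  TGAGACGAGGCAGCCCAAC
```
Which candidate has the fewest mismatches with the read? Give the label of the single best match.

BC5

Hamming distances to read — BC1: 4; BC2: 2; BC3: 3; BC4: 2; BC5: 1.
Smallest is BC5 with 1 mismatch.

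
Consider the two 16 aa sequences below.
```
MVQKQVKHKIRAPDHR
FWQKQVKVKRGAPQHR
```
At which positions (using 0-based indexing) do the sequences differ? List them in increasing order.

0, 1, 7, 9, 10, 13

Scanning 0-based: 0: M/F; 1: V/W; 7: H/V; 9: I/R; 10: R/G; 13: D/Q.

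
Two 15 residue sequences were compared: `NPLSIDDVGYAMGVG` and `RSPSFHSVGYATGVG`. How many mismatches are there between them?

The sequences differ at positions 1, 2, 3, 5, 6, 7, 12 (1-based) — 7 in total.

7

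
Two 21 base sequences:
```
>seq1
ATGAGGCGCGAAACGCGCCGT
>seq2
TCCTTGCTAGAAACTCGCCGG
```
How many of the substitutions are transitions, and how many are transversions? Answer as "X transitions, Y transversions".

1 transition, 8 transversions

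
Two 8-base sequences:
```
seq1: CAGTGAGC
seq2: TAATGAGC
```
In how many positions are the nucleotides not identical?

Mismatches (1-based): position 1: C→T; position 3: G→A.

2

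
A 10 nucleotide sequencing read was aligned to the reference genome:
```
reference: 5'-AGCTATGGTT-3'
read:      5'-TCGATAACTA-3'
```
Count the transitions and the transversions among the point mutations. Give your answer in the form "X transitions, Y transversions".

Mismatches (1-based):
site 1: A→T (purine→pyrimidine, transversion)
site 2: G→C (purine→pyrimidine, transversion)
site 3: C→G (pyrimidine→purine, transversion)
site 4: T→A (pyrimidine→purine, transversion)
site 5: A→T (purine→pyrimidine, transversion)
site 6: T→A (pyrimidine→purine, transversion)
site 7: G→A (purine→purine, transition)
site 8: G→C (purine→pyrimidine, transversion)
site 10: T→A (pyrimidine→purine, transversion)

1 transition, 8 transversions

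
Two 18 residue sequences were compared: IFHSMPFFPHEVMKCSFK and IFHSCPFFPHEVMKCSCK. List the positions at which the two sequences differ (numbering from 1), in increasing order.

Scanning 1-based: 5: M/C; 17: F/C.

5, 17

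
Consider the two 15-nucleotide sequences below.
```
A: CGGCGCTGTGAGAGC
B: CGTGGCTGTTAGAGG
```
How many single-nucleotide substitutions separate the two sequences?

Mismatches (1-based): position 3: G→T; position 4: C→G; position 10: G→T; position 15: C→G.

4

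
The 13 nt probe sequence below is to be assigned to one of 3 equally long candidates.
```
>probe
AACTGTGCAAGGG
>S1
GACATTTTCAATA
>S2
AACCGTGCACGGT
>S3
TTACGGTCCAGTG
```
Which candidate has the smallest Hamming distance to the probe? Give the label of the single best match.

S2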